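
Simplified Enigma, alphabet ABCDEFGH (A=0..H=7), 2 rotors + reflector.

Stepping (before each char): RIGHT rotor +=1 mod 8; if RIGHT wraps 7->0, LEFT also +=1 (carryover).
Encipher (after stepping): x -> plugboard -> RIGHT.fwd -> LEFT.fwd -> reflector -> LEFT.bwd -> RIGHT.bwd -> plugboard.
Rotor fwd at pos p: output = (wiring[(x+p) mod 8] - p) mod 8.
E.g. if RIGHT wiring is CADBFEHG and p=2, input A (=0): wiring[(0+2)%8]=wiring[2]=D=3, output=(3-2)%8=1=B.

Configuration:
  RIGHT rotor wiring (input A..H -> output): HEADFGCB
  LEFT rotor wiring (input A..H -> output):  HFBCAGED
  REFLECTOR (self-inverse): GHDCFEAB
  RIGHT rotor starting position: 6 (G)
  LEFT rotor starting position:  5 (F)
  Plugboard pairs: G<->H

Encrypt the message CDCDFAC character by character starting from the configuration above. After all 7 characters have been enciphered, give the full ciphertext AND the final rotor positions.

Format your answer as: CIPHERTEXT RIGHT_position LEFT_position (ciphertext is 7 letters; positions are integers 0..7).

Answer: FHAAEDH 5 6

Derivation:
Char 1 ('C'): step: R->7, L=5; C->plug->C->R->F->L->E->refl->F->L'->G->R'->F->plug->F
Char 2 ('D'): step: R->0, L->6 (L advanced); D->plug->D->R->D->L->H->refl->B->L'->C->R'->G->plug->H
Char 3 ('C'): step: R->1, L=6; C->plug->C->R->C->L->B->refl->H->L'->D->R'->A->plug->A
Char 4 ('D'): step: R->2, L=6; D->plug->D->R->E->L->D->refl->C->L'->G->R'->A->plug->A
Char 5 ('F'): step: R->3, L=6; F->plug->F->R->E->L->D->refl->C->L'->G->R'->E->plug->E
Char 6 ('A'): step: R->4, L=6; A->plug->A->R->B->L->F->refl->E->L'->F->R'->D->plug->D
Char 7 ('C'): step: R->5, L=6; C->plug->C->R->E->L->D->refl->C->L'->G->R'->G->plug->H
Final: ciphertext=FHAAEDH, RIGHT=5, LEFT=6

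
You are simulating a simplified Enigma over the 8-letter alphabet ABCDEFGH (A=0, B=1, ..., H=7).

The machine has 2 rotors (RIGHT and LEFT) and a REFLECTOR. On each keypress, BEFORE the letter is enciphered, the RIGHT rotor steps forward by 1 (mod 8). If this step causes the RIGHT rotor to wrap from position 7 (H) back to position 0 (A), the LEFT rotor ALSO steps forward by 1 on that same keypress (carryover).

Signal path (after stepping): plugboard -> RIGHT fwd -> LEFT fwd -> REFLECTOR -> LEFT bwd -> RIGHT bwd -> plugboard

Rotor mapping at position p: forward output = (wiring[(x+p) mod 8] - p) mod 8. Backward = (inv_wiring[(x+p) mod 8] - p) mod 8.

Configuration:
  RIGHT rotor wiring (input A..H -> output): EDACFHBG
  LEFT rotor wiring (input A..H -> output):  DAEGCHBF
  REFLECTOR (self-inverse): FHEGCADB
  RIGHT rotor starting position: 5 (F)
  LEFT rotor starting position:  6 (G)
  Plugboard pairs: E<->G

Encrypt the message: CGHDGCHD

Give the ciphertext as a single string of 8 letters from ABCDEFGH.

Answer: AFBAHBBC

Derivation:
Char 1 ('C'): step: R->6, L=6; C->plug->C->R->G->L->E->refl->C->L'->D->R'->A->plug->A
Char 2 ('G'): step: R->7, L=6; G->plug->E->R->D->L->C->refl->E->L'->G->R'->F->plug->F
Char 3 ('H'): step: R->0, L->7 (L advanced); H->plug->H->R->G->L->A->refl->F->L'->D->R'->B->plug->B
Char 4 ('D'): step: R->1, L=7; D->plug->D->R->E->L->H->refl->B->L'->C->R'->A->plug->A
Char 5 ('G'): step: R->2, L=7; G->plug->E->R->H->L->C->refl->E->L'->B->R'->H->plug->H
Char 6 ('C'): step: R->3, L=7; C->plug->C->R->E->L->H->refl->B->L'->C->R'->B->plug->B
Char 7 ('H'): step: R->4, L=7; H->plug->H->R->G->L->A->refl->F->L'->D->R'->B->plug->B
Char 8 ('D'): step: R->5, L=7; D->plug->D->R->H->L->C->refl->E->L'->B->R'->C->plug->C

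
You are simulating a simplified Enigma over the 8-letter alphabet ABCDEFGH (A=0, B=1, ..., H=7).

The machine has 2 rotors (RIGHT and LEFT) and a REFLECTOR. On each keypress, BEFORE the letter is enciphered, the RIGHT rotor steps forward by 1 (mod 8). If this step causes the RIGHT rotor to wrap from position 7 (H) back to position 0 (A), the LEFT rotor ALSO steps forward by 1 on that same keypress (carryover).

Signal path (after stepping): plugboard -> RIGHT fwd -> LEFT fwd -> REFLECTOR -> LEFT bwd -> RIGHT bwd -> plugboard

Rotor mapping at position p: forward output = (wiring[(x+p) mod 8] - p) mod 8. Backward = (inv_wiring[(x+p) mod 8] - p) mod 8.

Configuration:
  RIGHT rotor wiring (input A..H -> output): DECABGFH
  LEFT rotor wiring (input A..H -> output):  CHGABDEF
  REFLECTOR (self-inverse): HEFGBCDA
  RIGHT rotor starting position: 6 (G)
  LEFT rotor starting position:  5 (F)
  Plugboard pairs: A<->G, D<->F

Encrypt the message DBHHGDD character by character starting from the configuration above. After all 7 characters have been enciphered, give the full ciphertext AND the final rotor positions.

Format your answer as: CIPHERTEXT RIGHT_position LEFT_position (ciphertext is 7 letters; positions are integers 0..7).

Char 1 ('D'): step: R->7, L=5; D->plug->F->R->C->L->A->refl->H->L'->B->R'->E->plug->E
Char 2 ('B'): step: R->0, L->6 (L advanced); B->plug->B->R->E->L->A->refl->H->L'->B->R'->E->plug->E
Char 3 ('H'): step: R->1, L=6; H->plug->H->R->C->L->E->refl->B->L'->D->R'->A->plug->G
Char 4 ('H'): step: R->2, L=6; H->plug->H->R->C->L->E->refl->B->L'->D->R'->E->plug->E
Char 5 ('G'): step: R->3, L=6; G->plug->A->R->F->L->C->refl->F->L'->H->R'->H->plug->H
Char 6 ('D'): step: R->4, L=6; D->plug->F->R->A->L->G->refl->D->L'->G->R'->G->plug->A
Char 7 ('D'): step: R->5, L=6; D->plug->F->R->F->L->C->refl->F->L'->H->R'->E->plug->E
Final: ciphertext=EEGEHAE, RIGHT=5, LEFT=6

Answer: EEGEHAE 5 6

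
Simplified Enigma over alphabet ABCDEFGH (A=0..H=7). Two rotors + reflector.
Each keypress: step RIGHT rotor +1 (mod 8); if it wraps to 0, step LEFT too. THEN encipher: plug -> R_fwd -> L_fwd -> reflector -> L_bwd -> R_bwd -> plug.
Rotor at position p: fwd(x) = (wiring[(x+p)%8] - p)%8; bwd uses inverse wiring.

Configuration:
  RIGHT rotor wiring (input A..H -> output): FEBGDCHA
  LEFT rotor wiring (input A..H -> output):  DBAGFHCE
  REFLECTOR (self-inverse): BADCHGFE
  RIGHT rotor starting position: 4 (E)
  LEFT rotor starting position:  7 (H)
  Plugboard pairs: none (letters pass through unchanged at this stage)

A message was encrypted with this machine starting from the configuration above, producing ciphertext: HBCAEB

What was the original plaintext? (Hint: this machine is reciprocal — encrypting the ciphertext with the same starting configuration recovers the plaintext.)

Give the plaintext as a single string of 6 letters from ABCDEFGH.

Answer: CCHGDG

Derivation:
Char 1 ('H'): step: R->5, L=7; H->plug->H->R->G->L->A->refl->B->L'->D->R'->C->plug->C
Char 2 ('B'): step: R->6, L=7; B->plug->B->R->C->L->C->refl->D->L'->H->R'->C->plug->C
Char 3 ('C'): step: R->7, L=7; C->plug->C->R->F->L->G->refl->F->L'->A->R'->H->plug->H
Char 4 ('A'): step: R->0, L->0 (L advanced); A->plug->A->R->F->L->H->refl->E->L'->H->R'->G->plug->G
Char 5 ('E'): step: R->1, L=0; E->plug->E->R->B->L->B->refl->A->L'->C->R'->D->plug->D
Char 6 ('B'): step: R->2, L=0; B->plug->B->R->E->L->F->refl->G->L'->D->R'->G->plug->G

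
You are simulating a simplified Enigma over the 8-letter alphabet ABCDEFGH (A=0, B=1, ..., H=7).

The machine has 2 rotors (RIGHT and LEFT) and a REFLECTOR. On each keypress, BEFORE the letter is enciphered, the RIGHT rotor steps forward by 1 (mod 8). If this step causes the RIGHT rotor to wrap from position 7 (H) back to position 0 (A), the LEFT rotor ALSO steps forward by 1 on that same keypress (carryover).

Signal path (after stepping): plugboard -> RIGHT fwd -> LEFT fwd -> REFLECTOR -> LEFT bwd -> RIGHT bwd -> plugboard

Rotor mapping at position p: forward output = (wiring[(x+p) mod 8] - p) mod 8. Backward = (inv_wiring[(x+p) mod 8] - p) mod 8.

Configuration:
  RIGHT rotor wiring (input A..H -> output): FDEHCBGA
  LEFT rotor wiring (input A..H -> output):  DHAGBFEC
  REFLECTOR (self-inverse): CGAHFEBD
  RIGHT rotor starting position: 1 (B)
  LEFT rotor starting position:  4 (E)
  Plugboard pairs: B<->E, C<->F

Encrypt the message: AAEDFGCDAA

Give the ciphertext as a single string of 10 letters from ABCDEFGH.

Answer: DBDBEHACDG

Derivation:
Char 1 ('A'): step: R->2, L=4; A->plug->A->R->C->L->A->refl->C->L'->H->R'->D->plug->D
Char 2 ('A'): step: R->3, L=4; A->plug->A->R->E->L->H->refl->D->L'->F->R'->E->plug->B
Char 3 ('E'): step: R->4, L=4; E->plug->B->R->F->L->D->refl->H->L'->E->R'->D->plug->D
Char 4 ('D'): step: R->5, L=4; D->plug->D->R->A->L->F->refl->E->L'->G->R'->E->plug->B
Char 5 ('F'): step: R->6, L=4; F->plug->C->R->H->L->C->refl->A->L'->C->R'->B->plug->E
Char 6 ('G'): step: R->7, L=4; G->plug->G->R->C->L->A->refl->C->L'->H->R'->H->plug->H
Char 7 ('C'): step: R->0, L->5 (L advanced); C->plug->F->R->B->L->H->refl->D->L'->F->R'->A->plug->A
Char 8 ('D'): step: R->1, L=5; D->plug->D->R->B->L->H->refl->D->L'->F->R'->F->plug->C
Char 9 ('A'): step: R->2, L=5; A->plug->A->R->C->L->F->refl->E->L'->H->R'->D->plug->D
Char 10 ('A'): step: R->3, L=5; A->plug->A->R->E->L->C->refl->A->L'->A->R'->G->plug->G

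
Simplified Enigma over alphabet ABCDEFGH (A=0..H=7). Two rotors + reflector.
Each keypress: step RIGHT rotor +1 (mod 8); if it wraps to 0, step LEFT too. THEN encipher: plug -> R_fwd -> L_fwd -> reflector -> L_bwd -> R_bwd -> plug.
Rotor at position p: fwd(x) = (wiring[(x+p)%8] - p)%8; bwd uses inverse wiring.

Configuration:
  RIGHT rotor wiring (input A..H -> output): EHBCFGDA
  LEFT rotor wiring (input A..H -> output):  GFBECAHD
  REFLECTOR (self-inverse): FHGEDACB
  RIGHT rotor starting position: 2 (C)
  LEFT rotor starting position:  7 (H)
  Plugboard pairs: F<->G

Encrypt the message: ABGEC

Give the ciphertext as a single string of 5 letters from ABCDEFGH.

Char 1 ('A'): step: R->3, L=7; A->plug->A->R->H->L->A->refl->F->L'->E->R'->G->plug->F
Char 2 ('B'): step: R->4, L=7; B->plug->B->R->C->L->G->refl->C->L'->D->R'->F->plug->G
Char 3 ('G'): step: R->5, L=7; G->plug->F->R->E->L->F->refl->A->L'->H->R'->D->plug->D
Char 4 ('E'): step: R->6, L=7; E->plug->E->R->D->L->C->refl->G->L'->C->R'->B->plug->B
Char 5 ('C'): step: R->7, L=7; C->plug->C->R->A->L->E->refl->D->L'->F->R'->B->plug->B

Answer: FGDBB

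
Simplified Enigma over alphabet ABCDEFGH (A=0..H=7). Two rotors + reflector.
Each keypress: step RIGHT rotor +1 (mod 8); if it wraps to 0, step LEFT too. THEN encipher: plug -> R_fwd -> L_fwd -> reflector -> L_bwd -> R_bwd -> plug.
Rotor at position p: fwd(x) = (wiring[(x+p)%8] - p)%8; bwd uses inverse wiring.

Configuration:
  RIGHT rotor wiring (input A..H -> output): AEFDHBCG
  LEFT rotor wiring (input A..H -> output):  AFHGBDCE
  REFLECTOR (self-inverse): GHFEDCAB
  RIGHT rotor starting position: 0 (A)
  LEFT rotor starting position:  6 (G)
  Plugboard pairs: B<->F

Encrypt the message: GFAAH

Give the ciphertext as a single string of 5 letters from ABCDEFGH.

Answer: BCCEE

Derivation:
Char 1 ('G'): step: R->1, L=6; G->plug->G->R->F->L->A->refl->G->L'->B->R'->F->plug->B
Char 2 ('F'): step: R->2, L=6; F->plug->B->R->B->L->G->refl->A->L'->F->R'->C->plug->C
Char 3 ('A'): step: R->3, L=6; A->plug->A->R->A->L->E->refl->D->L'->G->R'->C->plug->C
Char 4 ('A'): step: R->4, L=6; A->plug->A->R->D->L->H->refl->B->L'->E->R'->E->plug->E
Char 5 ('H'): step: R->5, L=6; H->plug->H->R->C->L->C->refl->F->L'->H->R'->E->plug->E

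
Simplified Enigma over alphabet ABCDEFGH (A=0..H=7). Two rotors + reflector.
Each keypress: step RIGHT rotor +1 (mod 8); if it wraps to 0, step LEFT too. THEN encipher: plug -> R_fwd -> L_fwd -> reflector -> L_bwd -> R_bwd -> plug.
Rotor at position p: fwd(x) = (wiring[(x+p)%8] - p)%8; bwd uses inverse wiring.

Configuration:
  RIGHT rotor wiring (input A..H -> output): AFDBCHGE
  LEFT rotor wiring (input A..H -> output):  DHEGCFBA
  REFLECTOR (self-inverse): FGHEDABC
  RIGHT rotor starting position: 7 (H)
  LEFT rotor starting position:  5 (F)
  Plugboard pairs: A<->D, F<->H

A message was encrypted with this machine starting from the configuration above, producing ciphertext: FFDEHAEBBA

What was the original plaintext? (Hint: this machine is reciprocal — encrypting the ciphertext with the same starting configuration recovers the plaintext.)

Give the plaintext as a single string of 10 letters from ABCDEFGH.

Char 1 ('F'): step: R->0, L->6 (L advanced); F->plug->H->R->E->L->G->refl->B->L'->D->R'->C->plug->C
Char 2 ('F'): step: R->1, L=6; F->plug->H->R->H->L->H->refl->C->L'->B->R'->D->plug->A
Char 3 ('D'): step: R->2, L=6; D->plug->A->R->B->L->C->refl->H->L'->H->R'->B->plug->B
Char 4 ('E'): step: R->3, L=6; E->plug->E->R->B->L->C->refl->H->L'->H->R'->B->plug->B
Char 5 ('H'): step: R->4, L=6; H->plug->F->R->B->L->C->refl->H->L'->H->R'->G->plug->G
Char 6 ('A'): step: R->5, L=6; A->plug->D->R->D->L->B->refl->G->L'->E->R'->G->plug->G
Char 7 ('E'): step: R->6, L=6; E->plug->E->R->F->L->A->refl->F->L'->C->R'->C->plug->C
Char 8 ('B'): step: R->7, L=6; B->plug->B->R->B->L->C->refl->H->L'->H->R'->H->plug->F
Char 9 ('B'): step: R->0, L->7 (L advanced); B->plug->B->R->F->L->D->refl->E->L'->B->R'->D->plug->A
Char 10 ('A'): step: R->1, L=7; A->plug->D->R->B->L->E->refl->D->L'->F->R'->F->plug->H

Answer: CABBGGCFAH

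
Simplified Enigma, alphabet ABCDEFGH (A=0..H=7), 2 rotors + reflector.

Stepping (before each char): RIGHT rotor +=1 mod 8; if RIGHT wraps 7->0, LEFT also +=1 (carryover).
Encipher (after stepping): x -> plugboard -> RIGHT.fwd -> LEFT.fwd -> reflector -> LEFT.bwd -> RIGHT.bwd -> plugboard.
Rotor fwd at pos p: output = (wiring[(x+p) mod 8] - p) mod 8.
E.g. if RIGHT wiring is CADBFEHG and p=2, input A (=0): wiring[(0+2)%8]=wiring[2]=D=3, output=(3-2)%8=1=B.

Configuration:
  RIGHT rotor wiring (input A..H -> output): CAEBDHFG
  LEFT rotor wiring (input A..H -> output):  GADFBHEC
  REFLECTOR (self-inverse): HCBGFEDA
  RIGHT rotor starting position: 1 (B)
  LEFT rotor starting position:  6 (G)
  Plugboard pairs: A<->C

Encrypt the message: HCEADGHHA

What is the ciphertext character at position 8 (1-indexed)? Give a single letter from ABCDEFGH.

Char 1 ('H'): step: R->2, L=6; H->plug->H->R->G->L->D->refl->G->L'->A->R'->G->plug->G
Char 2 ('C'): step: R->3, L=6; C->plug->A->R->G->L->D->refl->G->L'->A->R'->B->plug->B
Char 3 ('E'): step: R->4, L=6; E->plug->E->R->G->L->D->refl->G->L'->A->R'->G->plug->G
Char 4 ('A'): step: R->5, L=6; A->plug->C->R->B->L->E->refl->F->L'->E->R'->G->plug->G
Char 5 ('D'): step: R->6, L=6; D->plug->D->R->C->L->A->refl->H->L'->F->R'->G->plug->G
Char 6 ('G'): step: R->7, L=6; G->plug->G->R->A->L->G->refl->D->L'->G->R'->H->plug->H
Char 7 ('H'): step: R->0, L->7 (L advanced); H->plug->H->R->G->L->A->refl->H->L'->B->R'->D->plug->D
Char 8 ('H'): step: R->1, L=7; H->plug->H->R->B->L->H->refl->A->L'->G->R'->E->plug->E

E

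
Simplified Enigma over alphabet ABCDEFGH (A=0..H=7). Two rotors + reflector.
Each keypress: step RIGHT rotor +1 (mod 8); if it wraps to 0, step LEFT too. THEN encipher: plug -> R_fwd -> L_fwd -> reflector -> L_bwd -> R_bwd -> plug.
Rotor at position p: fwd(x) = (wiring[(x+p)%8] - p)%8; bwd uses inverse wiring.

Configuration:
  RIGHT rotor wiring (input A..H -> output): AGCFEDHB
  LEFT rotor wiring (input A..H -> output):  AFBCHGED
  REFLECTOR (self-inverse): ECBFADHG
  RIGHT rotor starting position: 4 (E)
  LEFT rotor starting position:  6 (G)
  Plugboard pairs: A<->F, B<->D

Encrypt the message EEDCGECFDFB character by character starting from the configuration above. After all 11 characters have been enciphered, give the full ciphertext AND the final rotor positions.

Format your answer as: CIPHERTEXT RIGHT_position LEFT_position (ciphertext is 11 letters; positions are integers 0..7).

Answer: CFGDFFABFDD 7 7

Derivation:
Char 1 ('E'): step: R->5, L=6; E->plug->E->R->B->L->F->refl->D->L'->E->R'->C->plug->C
Char 2 ('E'): step: R->6, L=6; E->plug->E->R->E->L->D->refl->F->L'->B->R'->A->plug->F
Char 3 ('D'): step: R->7, L=6; D->plug->B->R->B->L->F->refl->D->L'->E->R'->G->plug->G
Char 4 ('C'): step: R->0, L->7 (L advanced); C->plug->C->R->C->L->G->refl->H->L'->G->R'->B->plug->D
Char 5 ('G'): step: R->1, L=7; G->plug->G->R->A->L->E->refl->A->L'->F->R'->A->plug->F
Char 6 ('E'): step: R->2, L=7; E->plug->E->R->F->L->A->refl->E->L'->A->R'->A->plug->F
Char 7 ('C'): step: R->3, L=7; C->plug->C->R->A->L->E->refl->A->L'->F->R'->F->plug->A
Char 8 ('F'): step: R->4, L=7; F->plug->A->R->A->L->E->refl->A->L'->F->R'->D->plug->B
Char 9 ('D'): step: R->5, L=7; D->plug->B->R->C->L->G->refl->H->L'->G->R'->A->plug->F
Char 10 ('F'): step: R->6, L=7; F->plug->A->R->B->L->B->refl->C->L'->D->R'->B->plug->D
Char 11 ('B'): step: R->7, L=7; B->plug->D->R->D->L->C->refl->B->L'->B->R'->B->plug->D
Final: ciphertext=CFGDFFABFDD, RIGHT=7, LEFT=7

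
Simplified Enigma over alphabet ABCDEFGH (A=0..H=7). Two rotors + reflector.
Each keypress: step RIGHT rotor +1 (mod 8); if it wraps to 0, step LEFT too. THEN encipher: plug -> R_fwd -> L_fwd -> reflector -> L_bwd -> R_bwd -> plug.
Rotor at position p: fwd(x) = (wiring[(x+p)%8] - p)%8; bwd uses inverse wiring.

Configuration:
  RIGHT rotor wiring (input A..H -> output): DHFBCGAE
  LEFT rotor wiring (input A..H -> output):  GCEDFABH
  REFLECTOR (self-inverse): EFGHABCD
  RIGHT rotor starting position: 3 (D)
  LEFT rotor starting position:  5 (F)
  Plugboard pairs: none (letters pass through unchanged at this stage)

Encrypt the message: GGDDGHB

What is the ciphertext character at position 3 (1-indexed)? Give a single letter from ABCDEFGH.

Char 1 ('G'): step: R->4, L=5; G->plug->G->R->B->L->E->refl->A->L'->H->R'->E->plug->E
Char 2 ('G'): step: R->5, L=5; G->plug->G->R->E->L->F->refl->B->L'->D->R'->B->plug->B
Char 3 ('D'): step: R->6, L=5; D->plug->D->R->B->L->E->refl->A->L'->H->R'->E->plug->E

E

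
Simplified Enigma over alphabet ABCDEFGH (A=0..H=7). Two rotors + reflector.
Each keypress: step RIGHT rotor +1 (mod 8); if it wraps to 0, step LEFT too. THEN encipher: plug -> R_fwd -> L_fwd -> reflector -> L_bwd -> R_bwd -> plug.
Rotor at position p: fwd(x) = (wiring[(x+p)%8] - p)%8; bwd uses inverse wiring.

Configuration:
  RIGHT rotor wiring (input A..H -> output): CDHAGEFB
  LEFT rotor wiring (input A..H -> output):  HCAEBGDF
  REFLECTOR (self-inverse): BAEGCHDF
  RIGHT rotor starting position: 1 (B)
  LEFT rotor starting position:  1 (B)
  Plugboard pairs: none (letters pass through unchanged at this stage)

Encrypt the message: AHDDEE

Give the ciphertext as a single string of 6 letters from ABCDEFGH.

Answer: BCEECC

Derivation:
Char 1 ('A'): step: R->2, L=1; A->plug->A->R->F->L->C->refl->E->L'->G->R'->B->plug->B
Char 2 ('H'): step: R->3, L=1; H->plug->H->R->E->L->F->refl->H->L'->B->R'->C->plug->C
Char 3 ('D'): step: R->4, L=1; D->plug->D->R->F->L->C->refl->E->L'->G->R'->E->plug->E
Char 4 ('D'): step: R->5, L=1; D->plug->D->R->F->L->C->refl->E->L'->G->R'->E->plug->E
Char 5 ('E'): step: R->6, L=1; E->plug->E->R->B->L->H->refl->F->L'->E->R'->C->plug->C
Char 6 ('E'): step: R->7, L=1; E->plug->E->R->B->L->H->refl->F->L'->E->R'->C->plug->C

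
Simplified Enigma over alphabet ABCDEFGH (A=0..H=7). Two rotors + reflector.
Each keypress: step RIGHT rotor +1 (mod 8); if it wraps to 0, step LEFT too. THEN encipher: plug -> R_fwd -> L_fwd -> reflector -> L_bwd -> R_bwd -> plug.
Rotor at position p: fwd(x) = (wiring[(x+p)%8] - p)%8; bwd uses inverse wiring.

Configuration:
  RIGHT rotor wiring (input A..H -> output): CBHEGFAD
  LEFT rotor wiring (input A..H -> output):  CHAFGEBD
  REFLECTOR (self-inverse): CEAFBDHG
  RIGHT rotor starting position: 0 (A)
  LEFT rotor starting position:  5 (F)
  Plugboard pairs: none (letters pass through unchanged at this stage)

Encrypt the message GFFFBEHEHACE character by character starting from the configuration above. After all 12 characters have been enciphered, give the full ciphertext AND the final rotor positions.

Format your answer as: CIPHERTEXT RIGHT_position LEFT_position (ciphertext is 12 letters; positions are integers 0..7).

Char 1 ('G'): step: R->1, L=5; G->plug->G->R->C->L->G->refl->H->L'->A->R'->A->plug->A
Char 2 ('F'): step: R->2, L=5; F->plug->F->R->B->L->E->refl->B->L'->H->R'->H->plug->H
Char 3 ('F'): step: R->3, L=5; F->plug->F->R->H->L->B->refl->E->L'->B->R'->A->plug->A
Char 4 ('F'): step: R->4, L=5; F->plug->F->R->F->L->D->refl->F->L'->D->R'->G->plug->G
Char 5 ('B'): step: R->5, L=5; B->plug->B->R->D->L->F->refl->D->L'->F->R'->D->plug->D
Char 6 ('E'): step: R->6, L=5; E->plug->E->R->B->L->E->refl->B->L'->H->R'->H->plug->H
Char 7 ('H'): step: R->7, L=5; H->plug->H->R->B->L->E->refl->B->L'->H->R'->F->plug->F
Char 8 ('E'): step: R->0, L->6 (L advanced); E->plug->E->R->G->L->A->refl->C->L'->E->R'->D->plug->D
Char 9 ('H'): step: R->1, L=6; H->plug->H->R->B->L->F->refl->D->L'->A->R'->A->plug->A
Char 10 ('A'): step: R->2, L=6; A->plug->A->R->F->L->H->refl->G->L'->H->R'->H->plug->H
Char 11 ('C'): step: R->3, L=6; C->plug->C->R->C->L->E->refl->B->L'->D->R'->B->plug->B
Char 12 ('E'): step: R->4, L=6; E->plug->E->R->G->L->A->refl->C->L'->E->R'->C->plug->C
Final: ciphertext=AHAGDHFDAHBC, RIGHT=4, LEFT=6

Answer: AHAGDHFDAHBC 4 6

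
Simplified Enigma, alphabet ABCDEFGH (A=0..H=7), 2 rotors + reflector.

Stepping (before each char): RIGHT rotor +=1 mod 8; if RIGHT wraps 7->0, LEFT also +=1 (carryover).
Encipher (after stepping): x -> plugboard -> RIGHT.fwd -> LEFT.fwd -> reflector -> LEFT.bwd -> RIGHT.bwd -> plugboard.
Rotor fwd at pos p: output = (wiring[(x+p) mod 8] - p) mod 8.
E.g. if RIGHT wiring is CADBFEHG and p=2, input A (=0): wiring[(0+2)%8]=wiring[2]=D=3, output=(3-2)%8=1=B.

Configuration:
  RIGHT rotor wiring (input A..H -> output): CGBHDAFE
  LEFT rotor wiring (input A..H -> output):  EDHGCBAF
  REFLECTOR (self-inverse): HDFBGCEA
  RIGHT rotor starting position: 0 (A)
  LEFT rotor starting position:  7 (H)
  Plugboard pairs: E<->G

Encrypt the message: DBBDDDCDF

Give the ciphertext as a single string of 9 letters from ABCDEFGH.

Answer: BADFCHAHG

Derivation:
Char 1 ('D'): step: R->1, L=7; D->plug->D->R->C->L->E->refl->G->L'->A->R'->B->plug->B
Char 2 ('B'): step: R->2, L=7; B->plug->B->R->F->L->D->refl->B->L'->H->R'->A->plug->A
Char 3 ('B'): step: R->3, L=7; B->plug->B->R->A->L->G->refl->E->L'->C->R'->D->plug->D
Char 4 ('D'): step: R->4, L=7; D->plug->D->R->A->L->G->refl->E->L'->C->R'->F->plug->F
Char 5 ('D'): step: R->5, L=7; D->plug->D->R->F->L->D->refl->B->L'->H->R'->C->plug->C
Char 6 ('D'): step: R->6, L=7; D->plug->D->R->A->L->G->refl->E->L'->C->R'->H->plug->H
Char 7 ('C'): step: R->7, L=7; C->plug->C->R->H->L->B->refl->D->L'->F->R'->A->plug->A
Char 8 ('D'): step: R->0, L->0 (L advanced); D->plug->D->R->H->L->F->refl->C->L'->E->R'->H->plug->H
Char 9 ('F'): step: R->1, L=0; F->plug->F->R->E->L->C->refl->F->L'->H->R'->E->plug->G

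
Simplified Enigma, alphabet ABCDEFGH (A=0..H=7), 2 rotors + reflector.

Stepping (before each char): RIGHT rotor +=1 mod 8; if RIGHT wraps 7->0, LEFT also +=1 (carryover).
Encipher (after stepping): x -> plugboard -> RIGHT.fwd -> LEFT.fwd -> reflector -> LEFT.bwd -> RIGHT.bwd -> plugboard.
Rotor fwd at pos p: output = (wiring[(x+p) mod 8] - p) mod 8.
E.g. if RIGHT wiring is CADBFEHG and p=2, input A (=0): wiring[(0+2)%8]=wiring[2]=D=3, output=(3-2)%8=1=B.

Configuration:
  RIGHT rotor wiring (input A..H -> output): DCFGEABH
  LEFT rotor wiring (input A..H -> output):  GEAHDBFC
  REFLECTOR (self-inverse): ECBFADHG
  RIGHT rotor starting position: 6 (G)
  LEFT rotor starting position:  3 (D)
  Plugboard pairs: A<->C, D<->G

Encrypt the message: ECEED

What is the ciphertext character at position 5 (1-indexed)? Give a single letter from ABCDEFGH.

Char 1 ('E'): step: R->7, L=3; E->plug->E->R->H->L->F->refl->D->L'->F->R'->F->plug->F
Char 2 ('C'): step: R->0, L->4 (L advanced); C->plug->A->R->D->L->G->refl->H->L'->A->R'->F->plug->F
Char 3 ('E'): step: R->1, L=4; E->plug->E->R->H->L->D->refl->F->L'->B->R'->A->plug->C
Char 4 ('E'): step: R->2, L=4; E->plug->E->R->H->L->D->refl->F->L'->B->R'->G->plug->D
Char 5 ('D'): step: R->3, L=4; D->plug->G->R->H->L->D->refl->F->L'->B->R'->B->plug->B

B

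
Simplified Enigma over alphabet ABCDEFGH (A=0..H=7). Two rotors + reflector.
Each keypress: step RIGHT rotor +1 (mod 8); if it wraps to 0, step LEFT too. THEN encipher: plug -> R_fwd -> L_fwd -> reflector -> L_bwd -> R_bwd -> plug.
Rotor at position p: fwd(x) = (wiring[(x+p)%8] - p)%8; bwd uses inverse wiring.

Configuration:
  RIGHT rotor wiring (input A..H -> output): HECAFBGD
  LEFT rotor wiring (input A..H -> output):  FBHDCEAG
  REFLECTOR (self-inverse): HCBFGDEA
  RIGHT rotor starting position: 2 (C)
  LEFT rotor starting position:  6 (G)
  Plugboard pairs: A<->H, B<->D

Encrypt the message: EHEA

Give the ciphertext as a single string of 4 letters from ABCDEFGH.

Answer: FCCD

Derivation:
Char 1 ('E'): step: R->3, L=6; E->plug->E->R->A->L->C->refl->B->L'->E->R'->F->plug->F
Char 2 ('H'): step: R->4, L=6; H->plug->A->R->B->L->A->refl->H->L'->C->R'->C->plug->C
Char 3 ('E'): step: R->5, L=6; E->plug->E->R->H->L->G->refl->E->L'->G->R'->C->plug->C
Char 4 ('A'): step: R->6, L=6; A->plug->H->R->D->L->D->refl->F->L'->F->R'->B->plug->D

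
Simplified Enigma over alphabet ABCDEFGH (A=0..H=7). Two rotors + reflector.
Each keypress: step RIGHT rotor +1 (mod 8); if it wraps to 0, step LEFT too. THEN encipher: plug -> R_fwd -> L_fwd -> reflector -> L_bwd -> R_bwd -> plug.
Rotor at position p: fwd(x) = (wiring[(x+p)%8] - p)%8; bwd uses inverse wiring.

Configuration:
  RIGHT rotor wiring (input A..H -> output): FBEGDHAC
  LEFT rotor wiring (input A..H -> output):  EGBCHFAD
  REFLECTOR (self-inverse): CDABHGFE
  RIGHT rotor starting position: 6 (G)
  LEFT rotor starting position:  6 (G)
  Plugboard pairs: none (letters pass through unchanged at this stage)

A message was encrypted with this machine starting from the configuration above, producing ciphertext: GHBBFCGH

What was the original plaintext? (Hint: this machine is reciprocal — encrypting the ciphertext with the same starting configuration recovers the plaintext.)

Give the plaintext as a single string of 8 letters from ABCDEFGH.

Char 1 ('G'): step: R->7, L=6; G->plug->G->R->A->L->C->refl->A->L'->D->R'->A->plug->A
Char 2 ('H'): step: R->0, L->7 (L advanced); H->plug->H->R->C->L->H->refl->E->L'->A->R'->G->plug->G
Char 3 ('B'): step: R->1, L=7; B->plug->B->R->D->L->C->refl->A->L'->F->R'->C->plug->C
Char 4 ('B'): step: R->2, L=7; B->plug->B->R->E->L->D->refl->B->L'->H->R'->H->plug->H
Char 5 ('F'): step: R->3, L=7; F->plug->F->R->C->L->H->refl->E->L'->A->R'->B->plug->B
Char 6 ('C'): step: R->4, L=7; C->plug->C->R->E->L->D->refl->B->L'->H->R'->A->plug->A
Char 7 ('G'): step: R->5, L=7; G->plug->G->R->B->L->F->refl->G->L'->G->R'->H->plug->H
Char 8 ('H'): step: R->6, L=7; H->plug->H->R->B->L->F->refl->G->L'->G->R'->E->plug->E

Answer: AGCHBAHE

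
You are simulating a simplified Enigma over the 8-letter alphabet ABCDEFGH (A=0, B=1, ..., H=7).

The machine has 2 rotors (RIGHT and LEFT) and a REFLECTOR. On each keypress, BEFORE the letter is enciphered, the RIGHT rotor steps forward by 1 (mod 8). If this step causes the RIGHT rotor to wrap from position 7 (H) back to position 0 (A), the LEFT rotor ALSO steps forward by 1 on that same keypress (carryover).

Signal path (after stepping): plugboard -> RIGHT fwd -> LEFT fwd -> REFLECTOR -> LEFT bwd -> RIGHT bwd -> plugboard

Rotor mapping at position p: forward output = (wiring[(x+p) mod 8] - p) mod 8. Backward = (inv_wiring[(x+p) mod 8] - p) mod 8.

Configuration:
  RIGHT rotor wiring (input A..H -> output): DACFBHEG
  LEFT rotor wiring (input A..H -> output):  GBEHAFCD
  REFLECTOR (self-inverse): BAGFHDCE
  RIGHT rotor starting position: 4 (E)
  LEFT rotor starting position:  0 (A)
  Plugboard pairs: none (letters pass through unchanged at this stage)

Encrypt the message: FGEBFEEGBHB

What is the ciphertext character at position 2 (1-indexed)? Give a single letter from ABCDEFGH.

Char 1 ('F'): step: R->5, L=0; F->plug->F->R->F->L->F->refl->D->L'->H->R'->B->plug->B
Char 2 ('G'): step: R->6, L=0; G->plug->G->R->D->L->H->refl->E->L'->C->R'->D->plug->D

D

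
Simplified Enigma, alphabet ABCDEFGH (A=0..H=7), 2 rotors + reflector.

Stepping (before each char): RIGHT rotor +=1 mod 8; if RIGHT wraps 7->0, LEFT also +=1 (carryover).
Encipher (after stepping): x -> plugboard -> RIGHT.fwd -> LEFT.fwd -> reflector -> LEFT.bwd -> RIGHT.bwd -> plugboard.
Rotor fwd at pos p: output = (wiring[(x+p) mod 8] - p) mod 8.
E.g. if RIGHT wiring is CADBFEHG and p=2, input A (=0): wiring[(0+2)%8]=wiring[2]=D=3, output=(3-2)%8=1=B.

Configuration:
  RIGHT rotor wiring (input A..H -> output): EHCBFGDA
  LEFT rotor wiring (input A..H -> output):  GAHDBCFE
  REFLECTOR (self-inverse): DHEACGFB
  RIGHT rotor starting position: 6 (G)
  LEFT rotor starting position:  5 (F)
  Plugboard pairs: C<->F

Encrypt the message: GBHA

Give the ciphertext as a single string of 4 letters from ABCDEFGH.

Char 1 ('G'): step: R->7, L=5; G->plug->G->R->H->L->E->refl->C->L'->F->R'->B->plug->B
Char 2 ('B'): step: R->0, L->6 (L advanced); B->plug->B->R->H->L->E->refl->C->L'->D->R'->G->plug->G
Char 3 ('H'): step: R->1, L=6; H->plug->H->R->D->L->C->refl->E->L'->H->R'->G->plug->G
Char 4 ('A'): step: R->2, L=6; A->plug->A->R->A->L->H->refl->B->L'->E->R'->D->plug->D

Answer: BGGD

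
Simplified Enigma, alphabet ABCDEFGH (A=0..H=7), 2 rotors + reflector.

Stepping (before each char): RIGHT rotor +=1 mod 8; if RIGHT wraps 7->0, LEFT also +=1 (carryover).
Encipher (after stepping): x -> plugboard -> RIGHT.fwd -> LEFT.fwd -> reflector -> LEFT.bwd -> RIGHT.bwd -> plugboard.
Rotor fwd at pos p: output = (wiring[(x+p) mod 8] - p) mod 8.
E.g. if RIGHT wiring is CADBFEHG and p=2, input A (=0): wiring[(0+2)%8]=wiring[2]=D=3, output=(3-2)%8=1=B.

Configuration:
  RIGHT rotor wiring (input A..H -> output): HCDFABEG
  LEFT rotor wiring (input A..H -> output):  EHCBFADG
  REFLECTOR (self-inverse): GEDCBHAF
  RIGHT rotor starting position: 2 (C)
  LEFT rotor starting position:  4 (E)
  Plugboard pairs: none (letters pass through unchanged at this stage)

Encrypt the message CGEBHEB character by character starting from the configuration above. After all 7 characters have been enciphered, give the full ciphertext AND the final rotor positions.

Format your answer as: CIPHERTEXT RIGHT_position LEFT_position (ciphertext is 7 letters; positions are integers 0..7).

Answer: FDHCCGH 1 5

Derivation:
Char 1 ('C'): step: R->3, L=4; C->plug->C->R->G->L->G->refl->A->L'->E->R'->F->plug->F
Char 2 ('G'): step: R->4, L=4; G->plug->G->R->H->L->F->refl->H->L'->C->R'->D->plug->D
Char 3 ('E'): step: R->5, L=4; E->plug->E->R->F->L->D->refl->C->L'->D->R'->H->plug->H
Char 4 ('B'): step: R->6, L=4; B->plug->B->R->A->L->B->refl->E->L'->B->R'->C->plug->C
Char 5 ('H'): step: R->7, L=4; H->plug->H->R->F->L->D->refl->C->L'->D->R'->C->plug->C
Char 6 ('E'): step: R->0, L->5 (L advanced); E->plug->E->R->A->L->D->refl->C->L'->E->R'->G->plug->G
Char 7 ('B'): step: R->1, L=5; B->plug->B->R->C->L->B->refl->E->L'->G->R'->H->plug->H
Final: ciphertext=FDHCCGH, RIGHT=1, LEFT=5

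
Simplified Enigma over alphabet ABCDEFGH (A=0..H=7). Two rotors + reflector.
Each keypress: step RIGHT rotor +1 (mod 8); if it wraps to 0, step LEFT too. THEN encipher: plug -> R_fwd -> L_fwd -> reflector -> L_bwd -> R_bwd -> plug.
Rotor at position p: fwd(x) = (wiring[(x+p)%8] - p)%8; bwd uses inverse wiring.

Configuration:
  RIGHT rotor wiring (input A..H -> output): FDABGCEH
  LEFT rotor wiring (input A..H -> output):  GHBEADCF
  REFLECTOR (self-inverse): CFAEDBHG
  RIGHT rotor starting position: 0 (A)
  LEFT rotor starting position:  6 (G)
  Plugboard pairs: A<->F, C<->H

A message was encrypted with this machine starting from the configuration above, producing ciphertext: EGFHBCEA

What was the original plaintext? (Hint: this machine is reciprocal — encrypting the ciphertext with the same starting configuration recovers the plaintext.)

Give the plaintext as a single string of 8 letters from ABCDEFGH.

Char 1 ('E'): step: R->1, L=6; E->plug->E->R->B->L->H->refl->G->L'->F->R'->D->plug->D
Char 2 ('G'): step: R->2, L=6; G->plug->G->R->D->L->B->refl->F->L'->H->R'->B->plug->B
Char 3 ('F'): step: R->3, L=6; F->plug->A->R->G->L->C->refl->A->L'->C->R'->F->plug->A
Char 4 ('H'): step: R->4, L=6; H->plug->C->R->A->L->E->refl->D->L'->E->R'->G->plug->G
Char 5 ('B'): step: R->5, L=6; B->plug->B->R->H->L->F->refl->B->L'->D->R'->F->plug->A
Char 6 ('C'): step: R->6, L=6; C->plug->H->R->E->L->D->refl->E->L'->A->R'->G->plug->G
Char 7 ('E'): step: R->7, L=6; E->plug->E->R->C->L->A->refl->C->L'->G->R'->B->plug->B
Char 8 ('A'): step: R->0, L->7 (L advanced); A->plug->F->R->C->L->A->refl->C->L'->D->R'->B->plug->B

Answer: DBAGAGBB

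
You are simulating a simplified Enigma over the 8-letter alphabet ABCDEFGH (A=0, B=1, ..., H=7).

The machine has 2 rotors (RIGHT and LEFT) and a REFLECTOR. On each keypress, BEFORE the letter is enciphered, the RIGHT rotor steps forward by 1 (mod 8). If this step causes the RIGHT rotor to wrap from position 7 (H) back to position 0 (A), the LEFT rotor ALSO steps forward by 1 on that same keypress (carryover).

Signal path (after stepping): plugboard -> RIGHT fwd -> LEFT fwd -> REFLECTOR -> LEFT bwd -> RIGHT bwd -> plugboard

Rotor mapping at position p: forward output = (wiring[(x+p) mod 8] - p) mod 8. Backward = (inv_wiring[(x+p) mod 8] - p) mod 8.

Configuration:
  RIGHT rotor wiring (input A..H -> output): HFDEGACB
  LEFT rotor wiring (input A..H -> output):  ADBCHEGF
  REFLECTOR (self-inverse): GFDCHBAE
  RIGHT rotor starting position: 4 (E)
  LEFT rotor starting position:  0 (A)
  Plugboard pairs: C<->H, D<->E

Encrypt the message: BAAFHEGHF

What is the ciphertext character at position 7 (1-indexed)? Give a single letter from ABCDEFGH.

Char 1 ('B'): step: R->5, L=0; B->plug->B->R->F->L->E->refl->H->L'->E->R'->C->plug->H
Char 2 ('A'): step: R->6, L=0; A->plug->A->R->E->L->H->refl->E->L'->F->R'->E->plug->D
Char 3 ('A'): step: R->7, L=0; A->plug->A->R->C->L->B->refl->F->L'->H->R'->F->plug->F
Char 4 ('F'): step: R->0, L->1 (L advanced); F->plug->F->R->A->L->C->refl->D->L'->E->R'->D->plug->E
Char 5 ('H'): step: R->1, L=1; H->plug->C->R->D->L->G->refl->A->L'->B->R'->F->plug->F
Char 6 ('E'): step: R->2, L=1; E->plug->D->R->G->L->E->refl->H->L'->H->R'->F->plug->F
Char 7 ('G'): step: R->3, L=1; G->plug->G->R->C->L->B->refl->F->L'->F->R'->C->plug->H

H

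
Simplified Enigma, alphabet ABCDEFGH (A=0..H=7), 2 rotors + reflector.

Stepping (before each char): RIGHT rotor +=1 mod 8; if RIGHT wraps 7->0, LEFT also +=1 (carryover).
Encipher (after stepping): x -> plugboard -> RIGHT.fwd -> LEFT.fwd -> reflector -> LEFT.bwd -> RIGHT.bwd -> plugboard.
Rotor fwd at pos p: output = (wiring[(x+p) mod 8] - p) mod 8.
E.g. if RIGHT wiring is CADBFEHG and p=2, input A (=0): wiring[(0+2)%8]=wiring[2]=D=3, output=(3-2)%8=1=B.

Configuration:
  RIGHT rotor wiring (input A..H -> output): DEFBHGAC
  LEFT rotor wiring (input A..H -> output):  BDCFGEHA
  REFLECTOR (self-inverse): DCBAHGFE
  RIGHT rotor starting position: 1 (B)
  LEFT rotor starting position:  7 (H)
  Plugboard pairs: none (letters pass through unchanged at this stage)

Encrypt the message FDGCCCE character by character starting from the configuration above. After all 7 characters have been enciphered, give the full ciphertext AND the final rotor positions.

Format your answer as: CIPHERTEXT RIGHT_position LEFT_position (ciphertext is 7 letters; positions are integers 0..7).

Answer: GHFHAED 0 0

Derivation:
Char 1 ('F'): step: R->2, L=7; F->plug->F->R->A->L->B->refl->C->L'->B->R'->G->plug->G
Char 2 ('D'): step: R->3, L=7; D->plug->D->R->F->L->H->refl->E->L'->C->R'->H->plug->H
Char 3 ('G'): step: R->4, L=7; G->plug->G->R->B->L->C->refl->B->L'->A->R'->F->plug->F
Char 4 ('C'): step: R->5, L=7; C->plug->C->R->F->L->H->refl->E->L'->C->R'->H->plug->H
Char 5 ('C'): step: R->6, L=7; C->plug->C->R->F->L->H->refl->E->L'->C->R'->A->plug->A
Char 6 ('C'): step: R->7, L=7; C->plug->C->R->F->L->H->refl->E->L'->C->R'->E->plug->E
Char 7 ('E'): step: R->0, L->0 (L advanced); E->plug->E->R->H->L->A->refl->D->L'->B->R'->D->plug->D
Final: ciphertext=GHFHAED, RIGHT=0, LEFT=0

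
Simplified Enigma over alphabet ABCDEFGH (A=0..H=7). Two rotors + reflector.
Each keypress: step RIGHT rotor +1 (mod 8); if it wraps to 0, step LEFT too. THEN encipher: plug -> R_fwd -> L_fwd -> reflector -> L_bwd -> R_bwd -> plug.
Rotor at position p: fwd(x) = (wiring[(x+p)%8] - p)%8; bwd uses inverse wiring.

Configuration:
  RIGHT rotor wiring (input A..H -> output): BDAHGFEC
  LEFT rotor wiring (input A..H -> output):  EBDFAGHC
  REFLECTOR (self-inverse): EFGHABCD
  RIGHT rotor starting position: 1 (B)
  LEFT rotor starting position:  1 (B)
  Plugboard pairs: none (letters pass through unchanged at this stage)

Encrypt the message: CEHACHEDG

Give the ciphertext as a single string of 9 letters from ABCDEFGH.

Answer: ABFGHDHFH

Derivation:
Char 1 ('C'): step: R->2, L=1; C->plug->C->R->E->L->F->refl->B->L'->G->R'->A->plug->A
Char 2 ('E'): step: R->3, L=1; E->plug->E->R->H->L->D->refl->H->L'->D->R'->B->plug->B
Char 3 ('H'): step: R->4, L=1; H->plug->H->R->D->L->H->refl->D->L'->H->R'->F->plug->F
Char 4 ('A'): step: R->5, L=1; A->plug->A->R->A->L->A->refl->E->L'->C->R'->G->plug->G
Char 5 ('C'): step: R->6, L=1; C->plug->C->R->D->L->H->refl->D->L'->H->R'->H->plug->H
Char 6 ('H'): step: R->7, L=1; H->plug->H->R->F->L->G->refl->C->L'->B->R'->D->plug->D
Char 7 ('E'): step: R->0, L->2 (L advanced); E->plug->E->R->G->L->C->refl->G->L'->C->R'->H->plug->H
Char 8 ('D'): step: R->1, L=2; D->plug->D->R->F->L->A->refl->E->L'->D->R'->F->plug->F
Char 9 ('G'): step: R->2, L=2; G->plug->G->R->H->L->H->refl->D->L'->B->R'->H->plug->H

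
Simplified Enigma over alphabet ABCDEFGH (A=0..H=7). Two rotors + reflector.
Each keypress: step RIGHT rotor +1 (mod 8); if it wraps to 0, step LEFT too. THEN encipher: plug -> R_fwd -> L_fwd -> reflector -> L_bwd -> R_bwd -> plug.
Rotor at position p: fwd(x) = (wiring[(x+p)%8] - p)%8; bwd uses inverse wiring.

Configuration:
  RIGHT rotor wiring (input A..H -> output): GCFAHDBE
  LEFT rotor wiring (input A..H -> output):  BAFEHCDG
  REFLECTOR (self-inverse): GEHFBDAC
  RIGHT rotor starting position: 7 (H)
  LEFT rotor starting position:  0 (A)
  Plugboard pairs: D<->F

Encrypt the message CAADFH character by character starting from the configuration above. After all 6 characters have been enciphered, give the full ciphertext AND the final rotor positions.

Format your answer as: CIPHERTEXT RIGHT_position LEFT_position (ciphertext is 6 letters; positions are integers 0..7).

Answer: FBEGCA 5 1

Derivation:
Char 1 ('C'): step: R->0, L->1 (L advanced); C->plug->C->R->F->L->C->refl->H->L'->A->R'->D->plug->F
Char 2 ('A'): step: R->1, L=1; A->plug->A->R->B->L->E->refl->B->L'->E->R'->B->plug->B
Char 3 ('A'): step: R->2, L=1; A->plug->A->R->D->L->G->refl->A->L'->H->R'->E->plug->E
Char 4 ('D'): step: R->3, L=1; D->plug->F->R->D->L->G->refl->A->L'->H->R'->G->plug->G
Char 5 ('F'): step: R->4, L=1; F->plug->D->R->A->L->H->refl->C->L'->F->R'->C->plug->C
Char 6 ('H'): step: R->5, L=1; H->plug->H->R->C->L->D->refl->F->L'->G->R'->A->plug->A
Final: ciphertext=FBEGCA, RIGHT=5, LEFT=1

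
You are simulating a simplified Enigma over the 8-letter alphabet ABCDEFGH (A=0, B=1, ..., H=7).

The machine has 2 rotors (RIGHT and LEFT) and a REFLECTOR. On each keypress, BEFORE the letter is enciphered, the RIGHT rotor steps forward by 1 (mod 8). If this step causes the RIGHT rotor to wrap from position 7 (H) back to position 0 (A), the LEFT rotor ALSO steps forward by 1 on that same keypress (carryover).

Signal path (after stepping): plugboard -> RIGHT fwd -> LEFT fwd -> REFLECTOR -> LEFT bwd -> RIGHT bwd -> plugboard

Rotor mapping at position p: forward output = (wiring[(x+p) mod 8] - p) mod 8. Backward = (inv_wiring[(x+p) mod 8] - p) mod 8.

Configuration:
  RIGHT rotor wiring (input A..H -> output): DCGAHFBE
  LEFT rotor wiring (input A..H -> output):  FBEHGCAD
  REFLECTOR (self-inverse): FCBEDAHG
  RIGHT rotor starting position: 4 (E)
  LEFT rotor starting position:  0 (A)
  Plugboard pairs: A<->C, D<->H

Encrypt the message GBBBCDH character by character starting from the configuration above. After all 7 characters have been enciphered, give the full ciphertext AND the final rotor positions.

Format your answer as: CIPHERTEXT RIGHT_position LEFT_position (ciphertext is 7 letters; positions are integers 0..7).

Char 1 ('G'): step: R->5, L=0; G->plug->G->R->D->L->H->refl->G->L'->E->R'->B->plug->B
Char 2 ('B'): step: R->6, L=0; B->plug->B->R->G->L->A->refl->F->L'->A->R'->E->plug->E
Char 3 ('B'): step: R->7, L=0; B->plug->B->R->E->L->G->refl->H->L'->D->R'->C->plug->A
Char 4 ('B'): step: R->0, L->1 (L advanced); B->plug->B->R->C->L->G->refl->H->L'->F->R'->F->plug->F
Char 5 ('C'): step: R->1, L=1; C->plug->A->R->B->L->D->refl->E->L'->H->R'->C->plug->A
Char 6 ('D'): step: R->2, L=1; D->plug->H->R->A->L->A->refl->F->L'->D->R'->D->plug->H
Char 7 ('H'): step: R->3, L=1; H->plug->D->R->G->L->C->refl->B->L'->E->R'->B->plug->B
Final: ciphertext=BEAFAHB, RIGHT=3, LEFT=1

Answer: BEAFAHB 3 1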